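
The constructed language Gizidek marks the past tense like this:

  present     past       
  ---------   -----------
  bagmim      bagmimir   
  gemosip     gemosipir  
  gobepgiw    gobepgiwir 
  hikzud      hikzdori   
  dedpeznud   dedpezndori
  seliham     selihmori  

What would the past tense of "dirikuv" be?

dirikvori

"dirikuv" has last vowel 'u'. The stems whose last vowel is 'u' (hikzud → hikzdori, dedpeznud → dedpezndori) delete the last vowel and add -ori.
So dirikuv → dirikvori.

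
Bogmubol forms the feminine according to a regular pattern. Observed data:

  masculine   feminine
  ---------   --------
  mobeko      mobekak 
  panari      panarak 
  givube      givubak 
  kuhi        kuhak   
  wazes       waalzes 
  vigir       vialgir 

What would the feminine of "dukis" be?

kuhi and vigir both have last vowel 'i' yet inflect differently (kuhak, vialgir), so the last vowel is not what conditions the rule; whether the stem ends in a vowel or a consonant is.
"dukis" ends in a consonant. The stems ending in a consonant (vigir → vialgir, wazes → waalzes) insert -al- after the first vowel.
So dukis → dualkis.

dualkis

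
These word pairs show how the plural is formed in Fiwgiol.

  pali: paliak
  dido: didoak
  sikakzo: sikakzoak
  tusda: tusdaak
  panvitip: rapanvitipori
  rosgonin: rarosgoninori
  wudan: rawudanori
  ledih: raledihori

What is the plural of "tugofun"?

"tugofun" ends in a consonant. The stems ending in a consonant (panvitip → rapanvitipori, rosgonin → rarosgoninori, wudan → rawudanori) add ra- … -ori around the stem.
So tugofun → ratugofunori.

ratugofunori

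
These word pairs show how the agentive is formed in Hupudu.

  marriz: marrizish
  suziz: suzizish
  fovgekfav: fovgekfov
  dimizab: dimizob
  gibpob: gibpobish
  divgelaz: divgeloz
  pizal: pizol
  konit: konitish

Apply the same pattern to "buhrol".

buhrolish

"buhrol" has last vowel 'o'. The one such stem in the data (gibpob → gibpobish) adds -ish, so the same rule applies.
So buhrol → buhrolish.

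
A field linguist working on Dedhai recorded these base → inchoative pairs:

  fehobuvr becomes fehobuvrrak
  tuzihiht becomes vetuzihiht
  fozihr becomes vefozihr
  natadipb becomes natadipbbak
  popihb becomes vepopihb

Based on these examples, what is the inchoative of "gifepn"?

gifepnnak

fozihr and fehobuvr both end in -r yet inflect differently (vefozihr, fehobuvrrak), so the final letter is not what conditions the rule; the second-to-last letter is.
"gifepn" has second-to-last letter 'p'. The one such stem in the data (natadipb → natadipbbak) doubles the final consonant and adds -ak (as does fehobuvr), so the same rule applies.
The other pattern: stems whose second-to-last letter is 'h' add the prefix ve-.
So gifepn → gifepnnak.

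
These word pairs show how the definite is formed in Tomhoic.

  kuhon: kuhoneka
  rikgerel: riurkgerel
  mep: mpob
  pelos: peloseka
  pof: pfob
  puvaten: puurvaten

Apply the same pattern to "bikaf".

kuhon and puvaten both end in -n yet inflect differently (kuhoneka, puurvaten), so the final letter is not what conditions the rule; the number of vowels is.
"bikaf" has 2 vowels. The stems with 2 vowels (pelos → peloseka, kuhon → kuhoneka) add -eka.
The other patterns: stems with 1 vowel delete the last vowel and add -ob; stems with 3 vowels insert -ur- after the first vowel.
So bikaf → bikafeka.

bikafeka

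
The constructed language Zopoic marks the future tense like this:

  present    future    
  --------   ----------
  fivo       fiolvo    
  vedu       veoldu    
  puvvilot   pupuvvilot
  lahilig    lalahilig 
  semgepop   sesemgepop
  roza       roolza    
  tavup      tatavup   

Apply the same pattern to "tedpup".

tetedpup

"tedpup" ends in a consonant. The stems ending in a consonant (puvvilot → pupuvvilot, tavup → tatavup, semgepop → sesemgepop) repeat the first consonant+vowel as a prefix.
So tedpup → tetedpup.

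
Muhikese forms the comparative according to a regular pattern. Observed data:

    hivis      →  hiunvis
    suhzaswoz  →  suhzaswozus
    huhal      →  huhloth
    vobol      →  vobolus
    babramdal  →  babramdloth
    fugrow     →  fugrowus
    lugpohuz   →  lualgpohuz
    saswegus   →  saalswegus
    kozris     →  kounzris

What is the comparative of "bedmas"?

kozris and saswegus both end in -s yet inflect differently (kounzris, saalswegus), so the final letter is not what conditions the rule; the last vowel is.
"bedmas" has last vowel 'a'. The stems whose last vowel is 'a' (huhal → huhloth, babramdal → babramdloth) delete the last vowel and add -oth.
So bedmas → bedmsoth.

bedmsoth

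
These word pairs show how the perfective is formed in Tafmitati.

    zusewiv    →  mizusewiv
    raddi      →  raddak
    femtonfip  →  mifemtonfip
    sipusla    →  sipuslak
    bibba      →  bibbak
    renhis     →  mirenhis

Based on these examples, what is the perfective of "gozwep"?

femtonfip and raddi both have last vowel 'i' yet inflect differently (mifemtonfip, raddak), so the last vowel is not what conditions the rule; whether the stem ends in a vowel or a consonant is.
"gozwep" ends in a consonant. The stems ending in a consonant (femtonfip → mifemtonfip, zusewiv → mizusewiv, renhis → mirenhis) add the prefix mi-.
The other pattern: stems ending in a vowel drop the final letter and add -ak.
So gozwep → migozwep.

migozwep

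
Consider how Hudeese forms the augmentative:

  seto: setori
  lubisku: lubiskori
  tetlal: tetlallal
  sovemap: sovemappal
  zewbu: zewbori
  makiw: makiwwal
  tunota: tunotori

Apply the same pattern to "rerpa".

tetlal and tunota both have last vowel 'a' yet inflect differently (tetlallal, tunotori), so the last vowel is not what conditions the rule; whether the stem ends in a vowel or a consonant is.
"rerpa" ends in a vowel. The stems ending in a vowel (lubisku → lubiskori, zewbu → zewbori, tunota → tunotori) drop the final letter and add -ori.
The other pattern: stems ending in a consonant double the final consonant and add -al.
So rerpa → rerpori.

rerpori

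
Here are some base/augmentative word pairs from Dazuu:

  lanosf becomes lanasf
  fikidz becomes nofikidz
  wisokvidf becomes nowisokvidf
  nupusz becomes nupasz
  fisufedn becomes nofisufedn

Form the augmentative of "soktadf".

wisokvidf and lanosf both end in -f yet inflect differently (nowisokvidf, lanasf), so the final letter is not what conditions the rule; the second-to-last letter is.
"soktadf" has second-to-last letter 'd'. The stems whose second-to-last letter is 'd' (fikidz → nofikidz, wisokvidf → nowisokvidf, fisufedn → nofisufedn) add the prefix no-.
The other pattern: stems whose second-to-last letter is 's' change the last vowel to 'a'.
So soktadf → nosoktadf.

nosoktadf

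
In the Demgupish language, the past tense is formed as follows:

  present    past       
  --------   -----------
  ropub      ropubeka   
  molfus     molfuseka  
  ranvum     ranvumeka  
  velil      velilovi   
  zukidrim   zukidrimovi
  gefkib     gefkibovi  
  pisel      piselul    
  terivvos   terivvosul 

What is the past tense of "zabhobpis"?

ranvum and zukidrim both end in -m yet inflect differently (ranvumeka, zukidrimovi), so the final letter is not what conditions the rule; the last vowel is.
"zabhobpis" has last vowel 'i'. The stems whose last vowel is 'i' (velil → velilovi, zukidrim → zukidrimovi, gefkib → gefkibovi) add -ovi.
So zabhobpis → zabhobpisovi.

zabhobpisovi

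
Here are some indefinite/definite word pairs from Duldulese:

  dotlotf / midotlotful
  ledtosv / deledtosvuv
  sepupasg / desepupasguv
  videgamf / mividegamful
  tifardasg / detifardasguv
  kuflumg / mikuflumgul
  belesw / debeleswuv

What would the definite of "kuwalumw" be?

tifardasg and kuflumg both end in -g yet inflect differently (detifardasguv, mikuflumgul), so the final letter is not what conditions the rule; the second-to-last letter is.
"kuwalumw" has second-to-last letter 'm'. The stems whose second-to-last letter is 'm' (videgamf → mividegamful, kuflumg → mikuflumgul) add mi- … -ul around the stem.
So kuwalumw → mikuwalumwul.

mikuwalumwul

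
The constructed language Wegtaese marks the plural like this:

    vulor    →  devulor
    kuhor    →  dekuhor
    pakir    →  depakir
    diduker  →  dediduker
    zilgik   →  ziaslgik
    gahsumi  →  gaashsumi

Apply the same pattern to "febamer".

defebamer

pakir and zilgik both have last vowel 'i' yet inflect differently (depakir, ziaslgik), so the last vowel is not what conditions the rule; the final letter is.
"febamer" ends in -r. The stems ending in -r (vulor → devulor, kuhor → dekuhor, pakir → depakir) add the prefix de-.
The other pattern: stems ending in -i or -k insert -as- after the first vowel.
So febamer → defebamer.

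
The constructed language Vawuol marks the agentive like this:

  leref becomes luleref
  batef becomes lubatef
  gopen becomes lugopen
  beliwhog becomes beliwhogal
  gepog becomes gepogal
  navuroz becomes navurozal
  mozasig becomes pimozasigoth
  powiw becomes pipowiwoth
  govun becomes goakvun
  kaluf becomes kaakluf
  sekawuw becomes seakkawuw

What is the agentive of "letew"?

luletew

"letew" has last vowel 'e'. The stems whose last vowel is 'e' (leref → luleref, batef → lubatef, gopen → lugopen) add the prefix lu-.
So letew → luletew.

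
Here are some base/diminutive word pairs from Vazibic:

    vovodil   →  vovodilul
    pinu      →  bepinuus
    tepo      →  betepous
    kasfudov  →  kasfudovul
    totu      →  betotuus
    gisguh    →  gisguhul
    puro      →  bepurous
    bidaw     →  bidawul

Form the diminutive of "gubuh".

gubuhul

"gubuh" ends in a consonant. The stems ending in a consonant (gisguh → gisguhul, bidaw → bidawul, vovodil → vovodilul) add -ul.
So gubuh → gubuhul.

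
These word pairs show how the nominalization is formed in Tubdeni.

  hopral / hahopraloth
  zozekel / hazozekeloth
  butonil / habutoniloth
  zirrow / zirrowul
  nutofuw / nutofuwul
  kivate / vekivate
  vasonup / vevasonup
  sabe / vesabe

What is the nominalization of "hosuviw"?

hosuviwul

zozekel and kivate both have last vowel 'e' yet inflect differently (hazozekeloth, vekivate), so the last vowel is not what conditions the rule; the final letter is.
"hosuviw" ends in -w. The stems ending in -w (zirrow → zirrowul, nutofuw → nutofuwul) add -ul.
The other patterns: stems ending in -l add ha- … -oth around the stem; stems ending in -e or -p add the prefix ve-.
So hosuviw → hosuviwul.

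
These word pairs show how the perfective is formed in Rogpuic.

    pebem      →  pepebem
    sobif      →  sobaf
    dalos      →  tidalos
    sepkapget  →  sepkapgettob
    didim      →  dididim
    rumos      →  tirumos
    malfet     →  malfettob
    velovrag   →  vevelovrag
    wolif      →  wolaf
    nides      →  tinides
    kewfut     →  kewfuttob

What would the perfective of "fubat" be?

nides and malfet both have last vowel 'e' yet inflect differently (tinides, malfettob), so the last vowel is not what conditions the rule; the final letter is.
"fubat" ends in -t. The stems ending in -t (malfet → malfettob, kewfut → kewfuttob, sepkapget → sepkapgettob) double the final consonant and add -ob.
The other patterns: stems ending in -f change the last vowel to 'a'; stems ending in -s add the prefix ti-; stems ending in -g or -m repeat the first consonant+vowel as a prefix.
So fubat → fubattob.

fubattob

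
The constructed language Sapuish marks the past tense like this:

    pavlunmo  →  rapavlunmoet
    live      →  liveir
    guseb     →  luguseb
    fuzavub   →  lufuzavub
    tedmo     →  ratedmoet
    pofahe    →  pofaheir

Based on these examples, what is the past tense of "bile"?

bileir

pofahe and guseb both have last vowel 'e' yet inflect differently (pofaheir, luguseb), so the last vowel is not what conditions the rule; the final letter is.
"bile" ends in -e. The stems ending in -e (pofahe → pofaheir, live → liveir) add -ir.
So bile → bileir.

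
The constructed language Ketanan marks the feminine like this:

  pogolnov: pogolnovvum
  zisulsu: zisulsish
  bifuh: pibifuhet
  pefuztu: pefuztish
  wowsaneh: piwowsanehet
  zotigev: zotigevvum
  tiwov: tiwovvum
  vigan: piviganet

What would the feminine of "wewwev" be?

wewwevvum

pefuztu and bifuh both have last vowel 'u' yet inflect differently (pefuztish, pibifuhet), so the last vowel is not what conditions the rule; the final letter is.
"wewwev" ends in -v. The stems ending in -v (tiwov → tiwovvum, zotigev → zotigevvum, pogolnov → pogolnovvum) double the final consonant and add -um.
The other patterns: stems ending in -u drop the final letter and add -ish; stems ending in -h or -n add pi- … -et around the stem.
So wewwev → wewwevvum.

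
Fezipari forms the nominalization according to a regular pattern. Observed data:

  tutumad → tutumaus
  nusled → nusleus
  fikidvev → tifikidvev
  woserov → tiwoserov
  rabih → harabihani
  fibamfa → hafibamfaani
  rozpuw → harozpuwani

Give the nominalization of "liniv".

nusled and fikidvev both have last vowel 'e' yet inflect differently (nusleus, tifikidvev), so the last vowel is not what conditions the rule; the final letter is.
"liniv" ends in -v. The stems ending in -v (fikidvev → tifikidvev, woserov → tiwoserov) add the prefix ti-.
The other patterns: stems ending in -d drop the final letter and add -us; stems ending in -a, -h or -w add ha- … -ani around the stem.
So liniv → tiliniv.

tiliniv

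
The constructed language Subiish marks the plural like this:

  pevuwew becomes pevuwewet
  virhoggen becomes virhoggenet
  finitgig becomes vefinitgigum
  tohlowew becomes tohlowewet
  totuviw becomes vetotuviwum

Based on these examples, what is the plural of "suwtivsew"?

suwtivsewet

totuviw and pevuwew both end in -w yet inflect differently (vetotuviwum, pevuwewet), so the final letter is not what conditions the rule; the last vowel is.
"suwtivsew" has last vowel 'e'. The stems whose last vowel is 'e' (pevuwew → pevuwewet, tohlowew → tohlowewet, virhoggen → virhoggenet) add -et.
So suwtivsew → suwtivsewet.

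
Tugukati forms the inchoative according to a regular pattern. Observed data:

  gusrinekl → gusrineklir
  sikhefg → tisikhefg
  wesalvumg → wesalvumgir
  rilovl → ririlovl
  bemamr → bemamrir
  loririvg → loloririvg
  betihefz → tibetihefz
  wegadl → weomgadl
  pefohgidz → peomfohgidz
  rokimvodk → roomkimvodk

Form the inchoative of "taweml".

wegadl and rilovl both end in -l yet inflect differently (weomgadl, ririlovl), so the final letter is not what conditions the rule; the second-to-last letter is.
"taweml" has second-to-last letter 'm'. The stems whose second-to-last letter is 'm' (wesalvumg → wesalvumgir, bemamr → bemamrir) add -ir.
So taweml → tawemlir.

tawemlir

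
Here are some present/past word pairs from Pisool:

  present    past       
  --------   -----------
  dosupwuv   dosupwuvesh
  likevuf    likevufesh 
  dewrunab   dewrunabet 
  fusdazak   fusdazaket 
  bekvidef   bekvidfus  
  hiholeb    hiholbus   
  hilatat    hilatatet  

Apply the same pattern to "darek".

darkus

"darek" has last vowel 'e'. The stems whose last vowel is 'e' (bekvidef → bekvidfus, hiholeb → hiholbus) delete the last vowel and add -us.
The other patterns: stems whose last vowel is 'a' add -et; stems whose last vowel is 'u' add -esh.
So darek → darkus.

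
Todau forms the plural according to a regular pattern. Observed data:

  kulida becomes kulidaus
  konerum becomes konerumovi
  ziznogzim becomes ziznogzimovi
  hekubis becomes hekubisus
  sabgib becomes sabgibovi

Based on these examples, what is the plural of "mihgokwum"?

"mihgokwum" ends in -m. The stems ending in -m (konerum → konerumovi, ziznogzim → ziznogzimovi) add -ovi.
So mihgokwum → mihgokwumovi.

mihgokwumovi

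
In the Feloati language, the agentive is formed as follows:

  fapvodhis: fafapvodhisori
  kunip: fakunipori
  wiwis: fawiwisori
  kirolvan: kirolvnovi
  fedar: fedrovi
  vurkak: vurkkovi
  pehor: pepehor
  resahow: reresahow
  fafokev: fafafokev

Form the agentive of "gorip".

fagoripori

fedar and pehor both end in -r yet inflect differently (fedrovi, pepehor), so the final letter is not what conditions the rule; the last vowel is.
"gorip" has last vowel 'i'. The stems whose last vowel is 'i' (fapvodhis → fafapvodhisori, kunip → fakunipori, wiwis → fawiwisori) add fa- … -ori around the stem.
So gorip → fagoripori.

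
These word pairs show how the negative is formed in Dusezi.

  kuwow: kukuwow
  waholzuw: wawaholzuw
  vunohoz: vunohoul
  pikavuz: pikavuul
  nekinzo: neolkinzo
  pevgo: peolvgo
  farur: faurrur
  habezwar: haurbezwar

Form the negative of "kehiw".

kuwow and vunohoz both have last vowel 'o' yet inflect differently (kukuwow, vunohoul), so the last vowel is not what conditions the rule; the final letter is.
"kehiw" ends in -w. The stems ending in -w (kuwow → kukuwow, waholzuw → wawaholzuw) repeat the first consonant+vowel as a prefix.
So kehiw → kekehiw.

kekehiw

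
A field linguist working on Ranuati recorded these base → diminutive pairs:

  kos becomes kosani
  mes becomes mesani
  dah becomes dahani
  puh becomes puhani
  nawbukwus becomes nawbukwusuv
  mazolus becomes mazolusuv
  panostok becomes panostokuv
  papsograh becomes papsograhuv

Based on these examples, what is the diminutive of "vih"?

kos and nawbukwus both end in -s yet inflect differently (kosani, nawbukwusuv), so the final letter is not what conditions the rule; the number of vowels is.
"vih" has 1 vowel. The stems with 1 vowel (kos → kosani, mes → mesani, dah → dahani) add -ani.
The other pattern: stems with 3 vowels add -uv.
So vih → vihani.

vihani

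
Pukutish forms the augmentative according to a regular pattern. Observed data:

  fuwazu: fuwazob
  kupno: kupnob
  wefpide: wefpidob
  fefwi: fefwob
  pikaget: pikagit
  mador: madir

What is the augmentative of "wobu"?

wobob

wefpide and pikaget both have last vowel 'e' yet inflect differently (wefpidob, pikagit), so the last vowel is not what conditions the rule; whether the stem ends in a vowel or a consonant is.
"wobu" ends in a vowel. The stems ending in a vowel (fuwazu → fuwazob, kupno → kupnob, wefpide → wefpidob) drop the final letter and add -ob.
The other pattern: stems ending in a consonant change the last vowel to 'i'.
So wobu → wobob.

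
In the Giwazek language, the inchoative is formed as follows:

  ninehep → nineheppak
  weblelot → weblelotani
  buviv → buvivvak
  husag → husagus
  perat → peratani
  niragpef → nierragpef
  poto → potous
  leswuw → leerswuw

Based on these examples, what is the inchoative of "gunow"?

ninehep and niragpef both have last vowel 'e' yet inflect differently (nineheppak, nierragpef), so the last vowel is not what conditions the rule; the final letter is.
"gunow" ends in -w. The one such stem in the data (leswuw → leerswuw) inserts -er- after the first vowel (as does niragpef), so the same rule applies.
So gunow → guernow.

guernow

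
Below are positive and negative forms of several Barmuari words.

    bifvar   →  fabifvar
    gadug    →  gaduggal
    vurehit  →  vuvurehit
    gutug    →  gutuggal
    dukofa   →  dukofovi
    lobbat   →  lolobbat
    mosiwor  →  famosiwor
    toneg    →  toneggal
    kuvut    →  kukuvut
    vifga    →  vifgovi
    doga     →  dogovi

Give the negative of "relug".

doga and lobbat both have last vowel 'a' yet inflect differently (dogovi, lolobbat), so the last vowel is not what conditions the rule; the final letter is.
"relug" ends in -g. The stems ending in -g (toneg → toneggal, gadug → gaduggal, gutug → gutuggal) double the final consonant and add -al.
The other patterns: stems ending in -a drop the final letter and add -ovi; stems ending in -t repeat the first consonant+vowel as a prefix; stems ending in -r add the prefix fa-.
So relug → reluggal.

reluggal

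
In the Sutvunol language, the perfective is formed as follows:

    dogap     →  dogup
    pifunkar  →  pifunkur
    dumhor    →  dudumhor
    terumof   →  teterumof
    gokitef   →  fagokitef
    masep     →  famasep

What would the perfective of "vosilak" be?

"vosilak" has last vowel 'a'. The stems whose last vowel is 'a' (dogap → dogup, pifunkar → pifunkur) change the last vowel to 'u'.
The other patterns: stems whose last vowel is 'o' repeat the first consonant+vowel as a prefix; stems whose last vowel is 'e' add the prefix fa-.
So vosilak → vosiluk.

vosiluk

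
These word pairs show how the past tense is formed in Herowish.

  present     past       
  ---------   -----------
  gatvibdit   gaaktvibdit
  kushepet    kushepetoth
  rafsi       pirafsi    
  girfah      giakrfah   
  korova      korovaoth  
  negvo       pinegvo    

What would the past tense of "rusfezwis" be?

"rusfezwis" begins with r-. The one such stem in the data (rafsi → pirafsi) adds the prefix pi-, so the same rule applies.
The other patterns: stems beginning with g- insert -ak- after the first vowel; stems beginning with k- add -oth.
So rusfezwis → pirusfezwis.

pirusfezwis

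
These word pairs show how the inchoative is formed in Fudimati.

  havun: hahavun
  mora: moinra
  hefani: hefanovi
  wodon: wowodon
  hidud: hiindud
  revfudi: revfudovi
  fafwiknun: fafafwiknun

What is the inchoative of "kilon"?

kikilon

"kilon" ends in -n. The stems ending in -n (fafwiknun → fafafwiknun, wodon → wowodon, havun → hahavun) repeat the first consonant+vowel as a prefix.
The other patterns: stems ending in -i drop the final letter and add -ovi; stems ending in -a or -d insert -in- after the first vowel.
So kilon → kikilon.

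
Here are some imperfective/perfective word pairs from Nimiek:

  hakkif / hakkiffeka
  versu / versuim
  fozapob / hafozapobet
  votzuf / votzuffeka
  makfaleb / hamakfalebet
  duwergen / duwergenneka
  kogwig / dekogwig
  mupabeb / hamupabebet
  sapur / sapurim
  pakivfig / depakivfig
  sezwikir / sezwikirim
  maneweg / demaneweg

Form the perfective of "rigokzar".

rigokzarim

sezwikir and pakivfig both have last vowel 'i' yet inflect differently (sezwikirim, depakivfig), so the last vowel is not what conditions the rule; the final letter is.
"rigokzar" ends in -r. The stems ending in -r (sapur → sapurim, sezwikir → sezwikirim) add -im.
The other patterns: stems ending in -g add the prefix de-; stems ending in -b add ha- … -et around the stem; stems ending in -f or -n double the final consonant and add -eka.
So rigokzar → rigokzarim.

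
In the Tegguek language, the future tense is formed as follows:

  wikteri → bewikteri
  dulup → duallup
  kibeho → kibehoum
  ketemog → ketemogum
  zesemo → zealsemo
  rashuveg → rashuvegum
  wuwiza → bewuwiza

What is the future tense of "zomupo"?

zoalmupo

kibeho and zesemo both end in -o yet inflect differently (kibehoum, zealsemo), so the final letter is not what conditions the rule; the first letter is.
"zomupo" begins with z-. The one such stem in the data (zesemo → zealsemo) inserts -al- after the first vowel (as does dulup), so the same rule applies.
So zomupo → zoalmupo.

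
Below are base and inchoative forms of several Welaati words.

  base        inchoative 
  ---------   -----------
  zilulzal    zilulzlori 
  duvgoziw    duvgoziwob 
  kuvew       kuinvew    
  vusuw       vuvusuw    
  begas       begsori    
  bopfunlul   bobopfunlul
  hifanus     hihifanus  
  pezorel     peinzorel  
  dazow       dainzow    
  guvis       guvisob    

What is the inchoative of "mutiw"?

kuvew and duvgoziw both end in -w yet inflect differently (kuinvew, duvgoziwob), so the final letter is not what conditions the rule; the last vowel is.
"mutiw" has last vowel 'i'. The stems whose last vowel is 'i' (guvis → guvisob, duvgoziw → duvgoziwob) add -ob.
The other patterns: stems whose last vowel is 'e' or 'o' insert -in- after the first vowel; stems whose last vowel is 'a' delete the last vowel and add -ori; stems whose last vowel is 'u' repeat the first consonant+vowel as a prefix.
So mutiw → mutiwob.

mutiwob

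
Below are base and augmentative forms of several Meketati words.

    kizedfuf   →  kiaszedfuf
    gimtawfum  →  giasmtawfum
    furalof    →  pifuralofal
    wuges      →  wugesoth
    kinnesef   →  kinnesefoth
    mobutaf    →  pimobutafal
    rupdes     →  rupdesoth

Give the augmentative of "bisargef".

kinnesef and kizedfuf both end in -f yet inflect differently (kinnesefoth, kiaszedfuf), so the final letter is not what conditions the rule; the last vowel is.
"bisargef" has last vowel 'e'. The stems whose last vowel is 'e' (rupdes → rupdesoth, wuges → wugesoth, kinnesef → kinnesefoth) add -oth.
The other patterns: stems whose last vowel is 'u' insert -as- after the first vowel; stems whose last vowel is 'a' or 'o' add pi- … -al around the stem.
So bisargef → bisargefoth.

bisargefoth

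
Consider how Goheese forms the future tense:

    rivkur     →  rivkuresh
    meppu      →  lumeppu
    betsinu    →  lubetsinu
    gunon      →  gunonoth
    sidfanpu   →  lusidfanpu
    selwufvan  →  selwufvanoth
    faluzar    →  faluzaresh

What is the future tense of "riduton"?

selwufvan and faluzar both have last vowel 'a' yet inflect differently (selwufvanoth, faluzaresh), so the last vowel is not what conditions the rule; the final letter is.
"riduton" ends in -n. The stems ending in -n (selwufvan → selwufvanoth, gunon → gunonoth) add -oth.
So riduton → ridutonoth.

ridutonoth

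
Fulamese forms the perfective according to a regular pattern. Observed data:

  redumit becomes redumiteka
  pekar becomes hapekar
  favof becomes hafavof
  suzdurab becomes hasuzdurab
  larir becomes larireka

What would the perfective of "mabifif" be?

"mabifif" has last vowel 'i'. The stems whose last vowel is 'i' (redumit → redumiteka, larir → larireka) add -eka.
So mabifif → mabififeka.

mabififeka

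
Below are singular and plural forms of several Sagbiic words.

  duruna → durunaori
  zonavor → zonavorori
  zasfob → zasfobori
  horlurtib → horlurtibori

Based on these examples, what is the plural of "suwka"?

Every pair shown (duruna → durunaori, zonavor → zonavorori, zasfob → zasfobori, …) follows the same rule: add -ori.
So suwka → suwkaori.

suwkaori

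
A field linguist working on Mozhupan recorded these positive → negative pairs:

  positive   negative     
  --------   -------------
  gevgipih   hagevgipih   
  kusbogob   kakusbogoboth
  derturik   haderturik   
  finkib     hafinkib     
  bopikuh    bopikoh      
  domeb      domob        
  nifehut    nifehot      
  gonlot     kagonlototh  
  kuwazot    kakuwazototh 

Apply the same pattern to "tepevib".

hatepevib

"tepevib" has last vowel 'i'. The stems whose last vowel is 'i' (derturik → haderturik, gevgipih → hagevgipih, finkib → hafinkib) add the prefix ha-.
The other patterns: stems whose last vowel is 'o' add ka- … -oth around the stem; stems whose last vowel is 'e' or 'u' change the last vowel to 'o'.
So tepevib → hatepevib.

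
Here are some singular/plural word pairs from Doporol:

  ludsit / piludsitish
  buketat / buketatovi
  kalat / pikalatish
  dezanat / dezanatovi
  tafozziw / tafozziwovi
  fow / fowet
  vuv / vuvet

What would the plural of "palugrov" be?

palugrovovi

"palugrov" has 3 vowels. The stems with 3 vowels (buketat → buketatovi, dezanat → dezanatovi, tafozziw → tafozziwovi) add -ovi.
So palugrov → palugrovovi.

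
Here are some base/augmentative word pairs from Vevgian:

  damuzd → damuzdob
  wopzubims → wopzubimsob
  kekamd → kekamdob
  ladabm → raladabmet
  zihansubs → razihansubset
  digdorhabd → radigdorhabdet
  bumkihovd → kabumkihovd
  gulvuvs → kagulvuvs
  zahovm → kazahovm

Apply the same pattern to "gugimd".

zahovm and ladabm both end in -m yet inflect differently (kazahovm, raladabmet), so the final letter is not what conditions the rule; the second-to-last letter is.
"gugimd" has second-to-last letter 'm'. The stems whose second-to-last letter is 'm' (wopzubims → wopzubimsob, kekamd → kekamdob) add -ob.
The other patterns: stems whose second-to-last letter is 'v' add the prefix ka-; stems whose second-to-last letter is 'b' add ra- … -et around the stem.
So gugimd → gugimdob.

gugimdob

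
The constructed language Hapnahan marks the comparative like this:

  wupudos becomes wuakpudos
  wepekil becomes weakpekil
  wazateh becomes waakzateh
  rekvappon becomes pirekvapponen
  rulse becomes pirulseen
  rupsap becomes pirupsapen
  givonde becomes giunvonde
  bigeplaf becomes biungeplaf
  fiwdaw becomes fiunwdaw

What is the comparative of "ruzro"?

rulse and givonde both end in -e yet inflect differently (pirulseen, giunvonde), so the final letter is not what conditions the rule; the first letter is.
"ruzro" begins with r-. The stems beginning with r- (rekvappon → pirekvapponen, rulse → pirulseen, rupsap → pirupsapen) add pi- … -en around the stem.
The other patterns: stems beginning with w- insert -ak- after the first vowel; stems beginning with b-, f- or g- insert -un- after the first vowel.
So ruzro → piruzroen.

piruzroen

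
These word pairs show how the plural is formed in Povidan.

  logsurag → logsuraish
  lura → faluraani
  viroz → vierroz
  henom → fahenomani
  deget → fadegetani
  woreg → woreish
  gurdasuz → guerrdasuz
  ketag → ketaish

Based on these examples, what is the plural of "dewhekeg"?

woreg and deget both have last vowel 'e' yet inflect differently (woreish, fadegetani), so the last vowel is not what conditions the rule; the final letter is.
"dewhekeg" ends in -g. The stems ending in -g (woreg → woreish, ketag → ketaish, logsurag → logsuraish) drop the final letter and add -ish.
The other patterns: stems ending in -z insert -er- after the first vowel; stems ending in -a, -m or -t add fa- … -ani around the stem.
So dewhekeg → dewhekeish.

dewhekeish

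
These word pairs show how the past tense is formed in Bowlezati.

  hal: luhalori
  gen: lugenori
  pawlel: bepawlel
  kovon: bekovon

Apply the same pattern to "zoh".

luzohori

hal and pawlel both end in -l yet inflect differently (luhalori, bepawlel), so the final letter is not what conditions the rule; the number of vowels is.
"zoh" has 1 vowel. The stems with 1 vowel (hal → luhalori, gen → lugenori) add lu- … -ori around the stem.
So zoh → luzohori.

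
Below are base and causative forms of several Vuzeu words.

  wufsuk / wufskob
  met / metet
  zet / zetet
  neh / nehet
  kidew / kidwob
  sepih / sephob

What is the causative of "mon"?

"mon" has 1 vowel. The stems with 1 vowel (neh → nehet, met → metet, zet → zetet) add -et.
So mon → monet.

monet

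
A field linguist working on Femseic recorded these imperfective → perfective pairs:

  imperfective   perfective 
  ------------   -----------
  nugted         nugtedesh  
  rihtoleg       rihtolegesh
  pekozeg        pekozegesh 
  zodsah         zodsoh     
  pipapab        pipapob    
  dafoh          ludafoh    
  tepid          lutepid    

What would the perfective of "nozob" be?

"nozob" has last vowel 'o'. The one such stem in the data (dafoh → ludafoh) adds the prefix lu-, so the same rule applies.
The other patterns: stems whose last vowel is 'e' add -esh; stems whose last vowel is 'a' change the last vowel to 'o'.
So nozob → lunozob.

lunozob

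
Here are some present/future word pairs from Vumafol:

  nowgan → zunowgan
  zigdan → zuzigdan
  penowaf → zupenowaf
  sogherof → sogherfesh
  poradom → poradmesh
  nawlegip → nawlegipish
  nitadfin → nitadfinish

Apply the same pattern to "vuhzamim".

"vuhzamim" has last vowel 'i'. The stems whose last vowel is 'i' (nawlegip → nawlegipish, nitadfin → nitadfinish) add -ish.
So vuhzamim → vuhzamimish.

vuhzamimish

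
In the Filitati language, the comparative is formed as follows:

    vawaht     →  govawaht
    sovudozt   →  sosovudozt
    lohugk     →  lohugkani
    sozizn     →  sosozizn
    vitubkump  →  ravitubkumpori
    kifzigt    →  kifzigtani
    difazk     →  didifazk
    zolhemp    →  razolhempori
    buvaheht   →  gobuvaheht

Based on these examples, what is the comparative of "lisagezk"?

lilisagezk

"lisagezk" has second-to-last letter 'z'. The stems whose second-to-last letter is 'z' (sovudozt → sosovudozt, sozizn → sosozizn, difazk → didifazk) repeat the first consonant+vowel as a prefix.
The other patterns: stems whose second-to-last letter is 'g' add -ani; stems whose second-to-last letter is 'h' add the prefix go-; stems whose second-to-last letter is 'm' add ra- … -ori around the stem.
So lisagezk → lilisagezk.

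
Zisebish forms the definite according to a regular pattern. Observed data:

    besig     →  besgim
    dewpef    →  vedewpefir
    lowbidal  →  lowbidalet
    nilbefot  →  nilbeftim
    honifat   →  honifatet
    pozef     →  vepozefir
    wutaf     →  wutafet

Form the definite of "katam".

"katam" has last vowel 'a'. The stems whose last vowel is 'a' (honifat → honifatet, lowbidal → lowbidalet, wutaf → wutafet) add -et.
So katam → katamet.

katamet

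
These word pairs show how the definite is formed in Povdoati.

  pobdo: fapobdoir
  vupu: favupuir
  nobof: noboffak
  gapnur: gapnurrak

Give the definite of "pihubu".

fapihubuir

"pihubu" ends in a vowel. The stems ending in a vowel (vupu → favupuir, pobdo → fapobdoir) add fa- … -ir around the stem.
The other pattern: stems ending in a consonant double the final consonant and add -ak.
So pihubu → fapihubuir.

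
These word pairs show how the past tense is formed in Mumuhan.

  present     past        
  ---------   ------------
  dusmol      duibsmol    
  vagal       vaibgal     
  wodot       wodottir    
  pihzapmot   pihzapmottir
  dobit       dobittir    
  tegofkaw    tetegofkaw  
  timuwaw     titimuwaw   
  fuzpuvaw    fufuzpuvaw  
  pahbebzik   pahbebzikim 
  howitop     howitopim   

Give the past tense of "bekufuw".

bebekufuw

dusmol and wodot both have last vowel 'o' yet inflect differently (duibsmol, wodottir), so the last vowel is not what conditions the rule; the final letter is.
"bekufuw" ends in -w. The stems ending in -w (tegofkaw → tetegofkaw, timuwaw → titimuwaw, fuzpuvaw → fufuzpuvaw) repeat the first consonant+vowel as a prefix.
The other patterns: stems ending in -l insert -ib- after the first vowel; stems ending in -t double the final consonant and add -ir; stems ending in -k or -p add -im.
So bekufuw → bebekufuw.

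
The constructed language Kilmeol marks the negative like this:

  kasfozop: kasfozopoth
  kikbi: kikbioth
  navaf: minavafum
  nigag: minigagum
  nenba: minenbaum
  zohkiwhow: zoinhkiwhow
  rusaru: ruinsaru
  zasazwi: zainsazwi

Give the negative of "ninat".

kikbi and zasazwi both end in -i yet inflect differently (kikbioth, zainsazwi), so the final letter is not what conditions the rule; the first letter is.
"ninat" begins with n-. The stems beginning with n- (navaf → minavafum, nigag → minigagum, nenba → minenbaum) add mi- … -um around the stem.
The other patterns: stems beginning with k- add -oth; stems beginning with r- or z- insert -in- after the first vowel.
So ninat → mininatum.

mininatum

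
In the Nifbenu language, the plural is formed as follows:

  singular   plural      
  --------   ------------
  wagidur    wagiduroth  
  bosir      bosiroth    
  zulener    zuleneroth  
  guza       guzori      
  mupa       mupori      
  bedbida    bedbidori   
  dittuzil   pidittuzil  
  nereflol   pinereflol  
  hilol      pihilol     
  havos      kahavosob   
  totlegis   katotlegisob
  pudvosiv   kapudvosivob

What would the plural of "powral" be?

pipowral

"powral" ends in -l. The stems ending in -l (dittuzil → pidittuzil, nereflol → pinereflol, hilol → pihilol) add the prefix pi-.
So powral → pipowral.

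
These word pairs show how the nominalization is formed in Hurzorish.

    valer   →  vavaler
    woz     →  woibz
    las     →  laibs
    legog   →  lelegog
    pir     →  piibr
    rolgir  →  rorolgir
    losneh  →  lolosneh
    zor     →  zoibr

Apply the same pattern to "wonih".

wowonih

pir and rolgir both end in -r yet inflect differently (piibr, rorolgir), so the final letter is not what conditions the rule; the number of vowels is.
"wonih" has 2 vowels. The stems with 2 vowels (rolgir → rorolgir, valer → vavaler, losneh → lolosneh) repeat the first consonant+vowel as a prefix.
So wonih → wowonih.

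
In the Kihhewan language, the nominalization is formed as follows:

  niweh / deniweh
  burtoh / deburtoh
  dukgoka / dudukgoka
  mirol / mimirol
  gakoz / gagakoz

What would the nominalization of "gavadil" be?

"gavadil" ends in -l. The one such stem in the data (mirol → mimirol) repeats the first consonant+vowel as a prefix (as do gakoz, dukgoka), so the same rule applies.
The other pattern: stems ending in -h add the prefix de-.
So gavadil → gagavadil.

gagavadil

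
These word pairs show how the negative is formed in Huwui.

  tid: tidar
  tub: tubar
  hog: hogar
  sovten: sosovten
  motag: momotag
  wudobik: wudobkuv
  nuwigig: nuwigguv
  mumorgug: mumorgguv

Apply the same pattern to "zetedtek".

zetedtkuv

"zetedtek" has 3 vowels. The stems with 3 vowels (wudobik → wudobkuv, nuwigig → nuwigguv, mumorgug → mumorgguv) delete the last vowel and add -uv.
The other patterns: stems with 1 vowel add -ar; stems with 2 vowels repeat the first consonant+vowel as a prefix.
So zetedtek → zetedtkuv.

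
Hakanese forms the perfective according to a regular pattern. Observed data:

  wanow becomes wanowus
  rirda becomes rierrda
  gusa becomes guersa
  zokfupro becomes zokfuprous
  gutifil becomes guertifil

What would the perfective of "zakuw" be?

zakuwus

gusa and wanow both have 2 vowels yet inflect differently (guersa, wanowus), so the number of vowels is not what conditions the rule; the final letter is.
"zakuw" ends in -w. The one such stem in the data (wanow → wanowus) adds -us, so the same rule applies.
So zakuw → zakuwus.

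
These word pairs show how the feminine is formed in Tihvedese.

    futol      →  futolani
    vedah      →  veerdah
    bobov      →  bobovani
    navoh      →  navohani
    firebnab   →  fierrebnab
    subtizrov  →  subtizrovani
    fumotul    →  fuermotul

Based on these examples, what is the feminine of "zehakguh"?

zeerhakguh

"zehakguh" has last vowel 'u'. The one such stem in the data (fumotul → fuermotul) inserts -er- after the first vowel (as do firebnab, vedah), so the same rule applies.
The other pattern: stems whose last vowel is 'o' add -ani.
So zehakguh → zeerhakguh.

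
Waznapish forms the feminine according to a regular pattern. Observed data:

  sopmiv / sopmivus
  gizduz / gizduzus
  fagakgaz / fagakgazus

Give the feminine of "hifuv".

Every pair shown (sopmiv → sopmivus, gizduz → gizduzus, fagakgaz → fagakgazus) follows the same rule: add -us.
So hifuv → hifuvus.

hifuvus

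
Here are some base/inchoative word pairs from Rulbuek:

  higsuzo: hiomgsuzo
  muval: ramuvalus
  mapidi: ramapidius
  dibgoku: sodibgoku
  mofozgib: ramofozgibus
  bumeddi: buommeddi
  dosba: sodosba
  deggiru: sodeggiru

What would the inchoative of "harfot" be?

haomrfot

mapidi and bumeddi both end in -i yet inflect differently (ramapidius, buommeddi), so the final letter is not what conditions the rule; the first letter is.
"harfot" begins with h-. The one such stem in the data (higsuzo → hiomgsuzo) inserts -om- after the first vowel (as does bumeddi), so the same rule applies.
The other patterns: stems beginning with m- add ra- … -us around the stem; stems beginning with d- add the prefix so-.
So harfot → haomrfot.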